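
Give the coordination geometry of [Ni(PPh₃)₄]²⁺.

square planar

Ligand charges: triphenylphosphine is neutral. With an overall charge of +2 the nickel centre must be in the +2 oxidation state.
Nickel is a group-10 element; Ni(II) is therefore d⁸.
Coordination number: 4.
Triphenylphosphine is a strong-field ligand (high in the spectrochemical series).
A 3d d⁸ ion with strong-field ligands gains enough CFSE to favour square planar over tetrahedral.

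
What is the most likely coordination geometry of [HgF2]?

linear

Each fluoride is −1; balancing the 0 overall charge requires Hg(II).
Group 12 minus oxidation state 2 gives a d¹⁰ configuration.
With 2 monodentate ligands the coordination number is 2.
A d¹⁰ ion with only two ligands adopts a linear arrangement (sp hybridisation; no CFSE preference).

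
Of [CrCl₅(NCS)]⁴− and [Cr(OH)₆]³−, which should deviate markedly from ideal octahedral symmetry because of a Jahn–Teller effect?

[CrCl₅(NCS)]⁴−: Each chloride is −1; each isothiocyanate is −1; balancing the −4 overall charge requires Cr(II). Cr sits in group 6, so the d-electron count is 6 − 2 = 4. Chloride and isothiocyanate are weak-field ligands for a first-row metal, so the complex is high-spin. The t₂g³e_g¹ (high-spin) configuration has an unevenly filled e_g set; the Jahn–Teller theorem predicts a tetragonal distortion (typically axial elongation) to lift the degeneracy.
[Cr(OH)₆]³−: Each hydroxide is −1; balancing the −3 overall charge requires Cr(III). Cr sits in group 6, so the d-electron count is 6 − 3 = 3. The d³ configuration leaves the e_g set evenly filled (or empty) — no strong Jahn–Teller driving force.

[CrCl₅(NCS)]⁴−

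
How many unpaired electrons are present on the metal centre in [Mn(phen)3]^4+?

3 unpaired electrons

Ligand charges: 1,10-phenanthroline is neutral. With an overall charge of +4 the manganese centre must be in the +4 oxidation state.
Manganese is a group-7 element; Mn(IV) is therefore d³.
Counting donor atoms: 3×1,10-phenanthroline (bidentate) → 6 donors. Coordination number = 6.
In an octahedral field the d³ configuration is t₂g³e_g⁰ (only one arrangement possible), giving 3 unpaired electrons.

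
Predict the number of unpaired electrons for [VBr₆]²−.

Each bromide is −1; balancing the −2 overall charge requires V(IV).
Vanadium is a group-5 element; V(IV) is therefore d¹.
In an octahedral field the d¹ configuration is t₂g¹e_g⁰ (only one arrangement possible), giving 1 unpaired electron.

1 unpaired electron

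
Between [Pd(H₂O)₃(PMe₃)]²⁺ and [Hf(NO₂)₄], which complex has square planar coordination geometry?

For [Pd(H₂O)₃(PMe₃)]²⁺: Ligand charges: water is neutral; trimethylphosphine is neutral. With an overall charge of +2 the palladium centre must be in the +2 oxidation state. Pd sits in group 10, so the d-electron count is 10 − 2 = 8. A 4d d⁸ ion has a large crystal-field splitting; square planar leaves the high-energy d_{x²−y²} orbital empty and maximises CFSE. → square planar.
For [Hf(NO₂)₄]: Each nitro (N-bound nitrite) is −1; balancing the 0 overall charge requires Hf(IV). Hafnium is a group-4 element; Hf(IV) is therefore d⁰. A d⁰ ion has no crystal-field stabilisation preference between square planar and tetrahedral, so four ligands adopt the sterically favoured tetrahedral geometry. → tetrahedral.

[Pd(H₂O)₃(PMe₃)]²⁺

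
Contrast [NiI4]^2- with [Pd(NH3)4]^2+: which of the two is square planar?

[Pd(NH3)4]^2+

For [NiI4]^2-: Summing ligand charges against the −2 overall charge gives an oxidation state of +2 for nickel. Group 10 minus oxidation state 2 gives a d⁸ configuration. Iodide is a weak-field ligand. With weak-field ligands the CFSE gain from square planar is small, so a 3d d⁸ ion takes the sterically preferred tetrahedral geometry. → tetrahedral.
For [Pd(NH3)4]^2+: Summing ligand charges against the +2 overall charge gives an oxidation state of +2 for palladium. Group 10 minus oxidation state 2 gives a d⁸ configuration. A 4d d⁸ ion has a large crystal-field splitting; square planar leaves the high-energy d_{x²−y²} orbital empty and maximises CFSE. → square planar.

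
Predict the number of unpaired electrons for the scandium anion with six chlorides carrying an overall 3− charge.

0

Each chloride is −1; balancing the −3 overall charge requires Sc(III).
Sc sits in group 3, so the d-electron count is 3 − 3 = 0.
In an octahedral field the d⁰ configuration is t₂g⁰e_g⁰, giving 0 unpaired electrons.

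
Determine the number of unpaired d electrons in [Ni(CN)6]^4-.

Summing ligand charges against the −4 overall charge gives an oxidation state of +2 for nickel.
Group 10 minus oxidation state 2 gives a d⁸ configuration.
In an octahedral field the d⁸ configuration is t₂g⁶e_g² (only one arrangement possible), giving 2 unpaired electrons.

2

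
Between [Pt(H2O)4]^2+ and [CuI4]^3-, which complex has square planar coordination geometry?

For [Pt(H2O)4]^2+: Ligand charges: water is neutral. With an overall charge of +2 the platinum centre must be in the +2 oxidation state. Group 10 minus oxidation state 2 gives a d⁸ configuration. A 5d d⁸ ion has a large crystal-field splitting; square planar leaves the high-energy d_{x²−y²} orbital empty and maximises CFSE. → square planar.
For [CuI4]^3-: Summing ligand charges against the −3 overall charge gives an oxidation state of +1 for copper. Group 11 minus oxidation state 1 gives a d¹⁰ configuration. A d¹⁰ ion has no crystal-field stabilisation preference between square planar and tetrahedral, so four ligands adopt the sterically favoured tetrahedral geometry. → tetrahedral.

[Pt(H2O)4]^2+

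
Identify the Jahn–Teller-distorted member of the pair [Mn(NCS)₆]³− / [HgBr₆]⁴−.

[Mn(NCS)₆]³−

[Mn(NCS)₆]³−: Ligand charges: each isothiocyanate is −1. With an overall charge of −3 the manganese centre must be in the +3 oxidation state. Manganese is a group-7 element; Mn(III) is therefore d⁴. Isothiocyanate is a weak-field ligand for a first-row metal, so the complex is high-spin. The t₂g³e_g¹ (high-spin) configuration has an unevenly filled e_g set; the Jahn–Teller theorem predicts a tetragonal distortion (typically axial elongation) to lift the degeneracy.
[HgBr₆]⁴−: Ligand charges: each bromide is −1. With an overall charge of −4 the mercury centre must be in the +2 oxidation state. Mercury is a group-12 element; Hg(II) is therefore d¹⁰. The d¹⁰ configuration leaves the e_g set evenly filled (or empty) — no strong Jahn–Teller driving force.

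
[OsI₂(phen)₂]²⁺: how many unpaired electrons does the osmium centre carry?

2

Ligand charges: each iodide is −1; 1,10-phenanthroline is neutral. With an overall charge of +2 the osmium centre must be in the +4 oxidation state.
Osmium is a group-8 element; Os(IV) is therefore d⁴.
Counting donor atoms: 2×iodide (monodentate) → 2 donors; 2×1,10-phenanthroline (bidentate) → 4 donors. Coordination number = 6.
The spin state decides the count: a 5d ion has a large Δₒ and is invariably low-spin.
An octahedral low-spin d⁴ ion is t₂g⁴e_g⁰, giving 2 unpaired electrons.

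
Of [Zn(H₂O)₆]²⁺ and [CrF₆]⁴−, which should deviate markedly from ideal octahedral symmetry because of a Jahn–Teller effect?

[CrF₆]⁴−

[Zn(H₂O)₆]²⁺: Summing ligand charges against the +2 overall charge gives an oxidation state of +2 for zinc. Zn sits in group 12, so the d-electron count is 12 − 2 = 10. The d¹⁰ configuration leaves the e_g set evenly filled (or empty) — no strong Jahn–Teller driving force.
[CrF₆]⁴−: Each fluoride is −1; balancing the −4 overall charge requires Cr(II). Chromium is a group-6 element; Cr(II) is therefore d⁴. Fluoride is a weak-field ligand for a first-row metal, so the complex is high-spin. The t₂g³e_g¹ (high-spin) configuration has an unevenly filled e_g set; the Jahn–Teller theorem predicts a tetragonal distortion (typically axial elongation) to lift the degeneracy.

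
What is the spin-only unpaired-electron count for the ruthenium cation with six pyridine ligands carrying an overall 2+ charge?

Pyridine is neutral; balancing the +2 overall charge requires Ru(II).
Ruthenium is a group-8 element; Ru(II) is therefore d⁶.
The spin state decides the count: a 4d ion has a large Δₒ and is invariably low-spin.
An octahedral low-spin d⁶ ion is t₂g⁶e_g⁰, giving 0 unpaired electrons.

0 unpaired electrons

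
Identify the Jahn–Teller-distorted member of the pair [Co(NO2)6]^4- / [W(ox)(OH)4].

[Co(NO2)6]^4-: Ligand charges: each nitro (N-bound nitrite) is −1. With an overall charge of −4 the cobalt centre must be in the +2 oxidation state. Group 9 minus oxidation state 2 gives a d⁷ configuration. Nitro (N-bound nitrite) is a strong-field ligand (high in the spectrochemical series) for a first-row metal, so the complex is low-spin. The t₂g⁶e_g¹ (low-spin) configuration has an unevenly filled e_g set; the Jahn–Teller theorem predicts a tetragonal distortion (typically axial elongation) to lift the degeneracy.
[W(ox)(OH)4]: Ligand charges: each oxalate is −2; each hydroxide is −1. With an overall charge of 0 the tungsten centre must be in the +6 oxidation state. Group 6 minus oxidation state 6 gives a d⁰ configuration. The d⁰ configuration leaves the e_g set evenly filled (or empty) — no strong Jahn–Teller driving force.

[Co(NO2)6]^4-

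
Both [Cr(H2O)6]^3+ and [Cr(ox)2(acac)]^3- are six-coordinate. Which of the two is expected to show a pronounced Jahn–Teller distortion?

[Cr(ox)2(acac)]^3-

[Cr(H2O)6]^3+: Summing ligand charges against the +3 overall charge gives an oxidation state of +3 for chromium. Chromium is a group-6 element; Cr(III) is therefore d³. The d³ configuration leaves the e_g set evenly filled (or empty) — no strong Jahn–Teller driving force.
[Cr(ox)2(acac)]^3-: Each oxalate is −2; each acetylacetonate is −1; balancing the −3 overall charge requires Cr(II). Cr sits in group 6, so the d-electron count is 6 − 2 = 4. Acetylacetonate and oxalate are weak-field ligands for a first-row metal, so the complex is high-spin. The t₂g³e_g¹ (high-spin) configuration has an unevenly filled e_g set; the Jahn–Teller theorem predicts a tetragonal distortion (typically axial elongation) to lift the degeneracy.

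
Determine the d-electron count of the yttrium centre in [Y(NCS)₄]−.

d⁰

Ligand charges: each isothiocyanate is −1. With an overall charge of −1 the yttrium centre must be in the +3 oxidation state.
Y sits in group 3, so the d-electron count is 3 − 3 = 0.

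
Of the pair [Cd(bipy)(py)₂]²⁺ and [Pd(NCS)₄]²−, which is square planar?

[Pd(NCS)₄]²−

For [Cd(bipy)(py)₂]²⁺: Summing ligand charges against the +2 overall charge gives an oxidation state of +2 for cadmium. Cd sits in group 12, so the d-electron count is 12 − 2 = 10. A d¹⁰ ion has no crystal-field stabilisation preference between square planar and tetrahedral, so four ligands adopt the sterically favoured tetrahedral geometry. → tetrahedral.
For [Pd(NCS)₄]²−: Each isothiocyanate is −1; balancing the −2 overall charge requires Pd(II). Palladium is a group-10 element; Pd(II) is therefore d⁸. A 4d d⁸ ion has a large crystal-field splitting; square planar leaves the high-energy d_{x²−y²} orbital empty and maximises CFSE. → square planar.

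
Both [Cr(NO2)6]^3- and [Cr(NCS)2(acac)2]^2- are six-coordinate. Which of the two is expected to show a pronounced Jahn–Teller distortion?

[Cr(NO2)6]^3-: Ligand charges: each nitro (N-bound nitrite) is −1. With an overall charge of −3 the chromium centre must be in the +3 oxidation state. Chromium is a group-6 element; Cr(III) is therefore d³. The d³ configuration leaves the e_g set evenly filled (or empty) — no strong Jahn–Teller driving force.
[Cr(NCS)2(acac)2]^2-: Each isothiocyanate is −1; each acetylacetonate is −1; balancing the −2 overall charge requires Cr(II). Chromium is a group-6 element; Cr(II) is therefore d⁴. Acetylacetonate and isothiocyanate are weak-field ligands for a first-row metal, so the complex is high-spin. The t₂g³e_g¹ (high-spin) configuration has an unevenly filled e_g set; the Jahn–Teller theorem predicts a tetragonal distortion (typically axial elongation) to lift the degeneracy.

[Cr(NCS)2(acac)2]^2-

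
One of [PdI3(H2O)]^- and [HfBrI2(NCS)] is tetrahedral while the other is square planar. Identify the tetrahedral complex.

For [PdI3(H2O)]^-: Ligand charges: each iodide is −1; water is neutral. With an overall charge of −1 the palladium centre must be in the +2 oxidation state. Pd sits in group 10, so the d-electron count is 10 − 2 = 8. A 4d d⁸ ion has a large crystal-field splitting; square planar leaves the high-energy d_{x²−y²} orbital empty and maximises CFSE. → square planar.
For [HfBrI2(NCS)]: Each bromide is −1; each iodide is −1; each isothiocyanate is −1; balancing the 0 overall charge requires Hf(IV). Hf sits in group 4, so the d-electron count is 4 − 4 = 0. A d⁰ ion has no crystal-field stabilisation preference between square planar and tetrahedral, so four ligands adopt the sterically favoured tetrahedral geometry. → tetrahedral.

[HfBrI2(NCS)]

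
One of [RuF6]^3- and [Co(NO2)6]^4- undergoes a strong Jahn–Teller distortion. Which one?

[RuF6]^3-: Each fluoride is −1; balancing the −3 overall charge requires Ru(III). Ru sits in group 8, so the d-electron count is 8 − 3 = 5. A 4d ion has a large Δₒ and is invariably low-spin. The d⁵ configuration leaves the e_g set evenly filled (or empty) — no strong Jahn–Teller driving force.
[Co(NO2)6]^4-: Each nitro (N-bound nitrite) is −1; balancing the −4 overall charge requires Co(II). Group 9 minus oxidation state 2 gives a d⁷ configuration. Nitro (N-bound nitrite) is a strong-field ligand (high in the spectrochemical series) for a first-row metal, so the complex is low-spin. The t₂g⁶e_g¹ (low-spin) configuration has an unevenly filled e_g set; the Jahn–Teller theorem predicts a tetragonal distortion (typically axial elongation) to lift the degeneracy.

[Co(NO2)6]^4-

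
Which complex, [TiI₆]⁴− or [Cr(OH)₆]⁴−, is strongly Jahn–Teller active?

[Cr(OH)₆]⁴−

[TiI₆]⁴−: Summing ligand charges against the −4 overall charge gives an oxidation state of +2 for titanium. Group 4 minus oxidation state 2 gives a d² configuration. The d² configuration leaves the e_g set evenly filled (or empty) — no strong Jahn–Teller driving force.
[Cr(OH)₆]⁴−: Ligand charges: each hydroxide is −1. With an overall charge of −4 the chromium centre must be in the +2 oxidation state. Chromium is a group-6 element; Cr(II) is therefore d⁴. Hydroxide is a weak-field ligand for a first-row metal, so the complex is high-spin. The t₂g³e_g¹ (high-spin) configuration has an unevenly filled e_g set; the Jahn–Teller theorem predicts a tetragonal distortion (typically axial elongation) to lift the degeneracy.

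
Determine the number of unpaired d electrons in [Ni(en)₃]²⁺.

Ethylenediamine is neutral; balancing the +2 overall charge requires Ni(II).
Ni sits in group 10, so the d-electron count is 10 − 2 = 8.
Counting donor atoms: 3×ethylenediamine (bidentate) → 6 donors. Coordination number = 6.
In an octahedral field the d⁸ configuration is t₂g⁶e_g² (only one arrangement possible), giving 2 unpaired electrons.

2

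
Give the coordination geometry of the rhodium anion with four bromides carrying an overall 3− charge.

square planar

Each bromide is −1; balancing the −3 overall charge requires Rh(I).
Rh sits in group 9, so the d-electron count is 9 − 1 = 8.
With 4 monodentate ligands the coordination number is 4.
A 4d d⁸ ion has a large crystal-field splitting; square planar leaves the high-energy d_{x²−y²} orbital empty and maximises CFSE.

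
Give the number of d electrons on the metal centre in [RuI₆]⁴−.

d6

Ligand charges: each iodide is −1. With an overall charge of −4 the ruthenium centre must be in the +2 oxidation state.
Ru sits in group 8, so the d-electron count is 8 − 2 = 6.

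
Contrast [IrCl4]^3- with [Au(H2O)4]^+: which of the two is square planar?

[IrCl4]^3-

For [IrCl4]^3-: Summing ligand charges against the −3 overall charge gives an oxidation state of +1 for iridium. Ir sits in group 9, so the d-electron count is 9 − 1 = 8. A 5d d⁸ ion has a large crystal-field splitting; square planar leaves the high-energy d_{x²−y²} orbital empty and maximises CFSE. → square planar.
For [Au(H2O)4]^+: Water is neutral; balancing the +1 overall charge requires Au(I). Gold is a group-11 element; Au(I) is therefore d¹⁰. A d¹⁰ ion has no crystal-field stabilisation preference between square planar and tetrahedral, so four ligands adopt the sterically favoured tetrahedral geometry. → tetrahedral.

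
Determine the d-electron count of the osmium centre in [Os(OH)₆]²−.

d4

Each hydroxide is −1; balancing the −2 overall charge requires Os(IV).
Group 8 minus oxidation state 4 gives a d⁴ configuration.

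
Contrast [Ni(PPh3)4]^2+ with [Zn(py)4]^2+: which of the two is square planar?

[Ni(PPh3)4]^2+

For [Ni(PPh3)4]^2+: Ligand charges: triphenylphosphine is neutral. With an overall charge of +2 the nickel centre must be in the +2 oxidation state. Nickel is a group-10 element; Ni(II) is therefore d⁸. Triphenylphosphine is a strong-field ligand (high in the spectrochemical series). A 3d d⁸ ion with strong-field ligands gains enough CFSE to favour square planar over tetrahedral. → square planar.
For [Zn(py)4]^2+: Summing ligand charges against the +2 overall charge gives an oxidation state of +2 for zinc. Zinc is a group-12 element; Zn(II) is therefore d¹⁰. A d¹⁰ ion has no crystal-field stabilisation preference between square planar and tetrahedral, so four ligands adopt the sterically favoured tetrahedral geometry. → tetrahedral.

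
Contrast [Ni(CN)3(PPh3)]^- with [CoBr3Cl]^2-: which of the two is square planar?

[Ni(CN)3(PPh3)]^-

For [Ni(CN)3(PPh3)]^-: Ligand charges: each cyanide is −1; triphenylphosphine is neutral. With an overall charge of −1 the nickel centre must be in the +2 oxidation state. Nickel is a group-10 element; Ni(II) is therefore d⁸. Cyanide and triphenylphosphine are strong-field ligands (high in the spectrochemical series). A 3d d⁸ ion with strong-field ligands gains enough CFSE to favour square planar over tetrahedral. → square planar.
For [CoBr3Cl]^2-: Each bromide is −1; each chloride is −1; balancing the −2 overall charge requires Co(II). Cobalt is a group-9 element; Co(II) is therefore d⁷. For a high-spin 3d d⁷ ion with weak-field ligands the small Δₜ gives little square-planar CFSE advantage, so four ligands adopt the sterically favoured tetrahedral geometry. → tetrahedral.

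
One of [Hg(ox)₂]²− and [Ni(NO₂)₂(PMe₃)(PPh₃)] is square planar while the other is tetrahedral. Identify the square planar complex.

[Ni(NO₂)₂(PMe₃)(PPh₃)]

For [Hg(ox)₂]²−: Summing ligand charges against the −2 overall charge gives an oxidation state of +2 for mercury. Hg sits in group 12, so the d-electron count is 12 − 2 = 10. A d¹⁰ ion has no crystal-field stabilisation preference between square planar and tetrahedral, so four ligands adopt the sterically favoured tetrahedral geometry. → tetrahedral.
For [Ni(NO₂)₂(PMe₃)(PPh₃)]: Each nitro (N-bound nitrite) is −1; trimethylphosphine is neutral; triphenylphosphine is neutral; balancing the 0 overall charge requires Ni(II). Ni sits in group 10, so the d-electron count is 10 − 2 = 8. Nitro (N-bound nitrite), trimethylphosphine, and triphenylphosphine are strong-field ligands (high in the spectrochemical series). A 3d d⁸ ion with strong-field ligands gains enough CFSE to favour square planar over tetrahedral. → square planar.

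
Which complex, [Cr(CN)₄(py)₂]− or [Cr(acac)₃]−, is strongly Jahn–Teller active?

[Cr(CN)₄(py)₂]−: Each cyanide is −1; pyridine is neutral; balancing the −1 overall charge requires Cr(III). Group 6 minus oxidation state 3 gives a d³ configuration. The d³ configuration leaves the e_g set evenly filled (or empty) — no strong Jahn–Teller driving force.
[Cr(acac)₃]−: Summing ligand charges against the −1 overall charge gives an oxidation state of +2 for chromium. Group 6 minus oxidation state 2 gives a d⁴ configuration. Acetylacetonate is a weak-field ligand for a first-row metal, so the complex is high-spin. The t₂g³e_g¹ (high-spin) configuration has an unevenly filled e_g set; the Jahn–Teller theorem predicts a tetragonal distortion (typically axial elongation) to lift the degeneracy.

[Cr(acac)₃]−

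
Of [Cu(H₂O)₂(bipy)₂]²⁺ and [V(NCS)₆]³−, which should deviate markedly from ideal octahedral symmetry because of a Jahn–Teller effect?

[Cu(H₂O)₂(bipy)₂]²⁺: Ligand charges: water is neutral; 2,2′-bipyridine is neutral. With an overall charge of +2 the copper centre must be in the +2 oxidation state. Group 11 minus oxidation state 2 gives a d⁹ configuration. The t₂g⁶e_g³ configuration has an unevenly filled e_g set; the Jahn–Teller theorem predicts a tetragonal distortion (typically axial elongation) to lift the degeneracy.
[V(NCS)₆]³−: Each isothiocyanate is −1; balancing the −3 overall charge requires V(III). Group 5 minus oxidation state 3 gives a d² configuration. The d² configuration leaves the e_g set evenly filled (or empty) — no strong Jahn–Teller driving force.

[Cu(H₂O)₂(bipy)₂]²⁺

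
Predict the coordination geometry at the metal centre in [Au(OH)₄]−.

square planar

Ligand charges: each hydroxide is −1. With an overall charge of −1 the gold centre must be in the +3 oxidation state.
Au sits in group 11, so the d-electron count is 11 − 3 = 8.
Coordination number: 4.
A 5d d⁸ ion has a large crystal-field splitting; square planar leaves the high-energy d_{x²−y²} orbital empty and maximises CFSE.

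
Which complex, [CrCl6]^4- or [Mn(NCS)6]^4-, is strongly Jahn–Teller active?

[CrCl6]^4-

[CrCl6]^4-: Ligand charges: each chloride is −1. With an overall charge of −4 the chromium centre must be in the +2 oxidation state. Group 6 minus oxidation state 2 gives a d⁴ configuration. Chloride is a weak-field ligand for a first-row metal, so the complex is high-spin. The t₂g³e_g¹ (high-spin) configuration has an unevenly filled e_g set; the Jahn–Teller theorem predicts a tetragonal distortion (typically axial elongation) to lift the degeneracy.
[Mn(NCS)6]^4-: Each isothiocyanate is −1; balancing the −4 overall charge requires Mn(II). Mn sits in group 7, so the d-electron count is 7 − 2 = 5. Isothiocyanate is a weak-field ligand for a first-row metal, so the complex is high-spin. The d⁵ configuration leaves the e_g set evenly filled (or empty) — no strong Jahn–Teller driving force.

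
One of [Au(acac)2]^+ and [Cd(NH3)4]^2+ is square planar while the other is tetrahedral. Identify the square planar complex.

For [Au(acac)2]^+: Summing ligand charges against the +1 overall charge gives an oxidation state of +3 for gold. Au sits in group 11, so the d-electron count is 11 − 3 = 8. A 5d d⁸ ion has a large crystal-field splitting; square planar leaves the high-energy d_{x²−y²} orbital empty and maximises CFSE. → square planar.
For [Cd(NH3)4]^2+: Ammonia is neutral; balancing the +2 overall charge requires Cd(II). Cd sits in group 12, so the d-electron count is 12 − 2 = 10. A d¹⁰ ion has no crystal-field stabilisation preference between square planar and tetrahedral, so four ligands adopt the sterically favoured tetrahedral geometry. → tetrahedral.

[Au(acac)2]^+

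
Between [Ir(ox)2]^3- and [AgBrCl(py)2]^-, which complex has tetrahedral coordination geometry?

For [Ir(ox)2]^3-: Ligand charges: each oxalate is −2. With an overall charge of −3 the iridium centre must be in the +1 oxidation state. Group 9 minus oxidation state 1 gives a d⁸ configuration. A 5d d⁸ ion has a large crystal-field splitting; square planar leaves the high-energy d_{x²−y²} orbital empty and maximises CFSE. → square planar.
For [AgBrCl(py)2]^-: Ligand charges: each bromide is −1; each chloride is −1; pyridine is neutral. With an overall charge of −1 the silver centre must be in the +1 oxidation state. Group 11 minus oxidation state 1 gives a d¹⁰ configuration. A d¹⁰ ion has no crystal-field stabilisation preference between square planar and tetrahedral, so four ligands adopt the sterically favoured tetrahedral geometry. → tetrahedral.

[AgBrCl(py)2]^-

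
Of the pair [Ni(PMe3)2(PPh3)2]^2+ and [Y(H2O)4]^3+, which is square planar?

For [Ni(PMe3)2(PPh3)2]^2+: Trimethylphosphine is neutral; triphenylphosphine is neutral; balancing the +2 overall charge requires Ni(II). Ni sits in group 10, so the d-electron count is 10 − 2 = 8. Trimethylphosphine and triphenylphosphine are strong-field ligands (high in the spectrochemical series). A 3d d⁸ ion with strong-field ligands gains enough CFSE to favour square planar over tetrahedral. → square planar.
For [Y(H2O)4]^3+: Ligand charges: water is neutral. With an overall charge of +3 the yttrium centre must be in the +3 oxidation state. Group 3 minus oxidation state 3 gives a d⁰ configuration. A d⁰ ion has no crystal-field stabilisation preference between square planar and tetrahedral, so four ligands adopt the sterically favoured tetrahedral geometry. → tetrahedral.

[Ni(PMe3)2(PPh3)2]^2+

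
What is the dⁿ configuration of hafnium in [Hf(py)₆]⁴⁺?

d0

Summing ligand charges against the +4 overall charge gives an oxidation state of +4 for hafnium.
Hf sits in group 4, so the d-electron count is 4 − 4 = 0.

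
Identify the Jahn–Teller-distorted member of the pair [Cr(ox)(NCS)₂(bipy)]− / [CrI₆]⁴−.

[CrI₆]⁴−

[Cr(ox)(NCS)₂(bipy)]−: Ligand charges: each oxalate is −2; each isothiocyanate is −1; 2,2′-bipyridine is neutral. With an overall charge of −1 the chromium centre must be in the +3 oxidation state. Group 6 minus oxidation state 3 gives a d³ configuration. The d³ configuration leaves the e_g set evenly filled (or empty) — no strong Jahn–Teller driving force.
[CrI₆]⁴−: Each iodide is −1; balancing the −4 overall charge requires Cr(II). Group 6 minus oxidation state 2 gives a d⁴ configuration. Iodide is a weak-field ligand for a first-row metal, so the complex is high-spin. The t₂g³e_g¹ (high-spin) configuration has an unevenly filled e_g set; the Jahn–Teller theorem predicts a tetragonal distortion (typically axial elongation) to lift the degeneracy.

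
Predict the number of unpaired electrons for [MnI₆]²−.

Each iodide is −1; balancing the −2 overall charge requires Mn(IV).
Manganese is a group-7 element; Mn(IV) is therefore d³.
In an octahedral field the d³ configuration is t₂g³e_g⁰ (only one arrangement possible), giving 3 unpaired electrons.

3 unpaired electrons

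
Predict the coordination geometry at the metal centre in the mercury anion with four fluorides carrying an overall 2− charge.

Ligand charges: each fluoride is −1. With an overall charge of −2 the mercury centre must be in the +2 oxidation state.
Mercury is a group-12 element; Hg(II) is therefore d¹⁰.
With 4 monodentate ligands the coordination number is 4.
A d¹⁰ ion has no crystal-field stabilisation preference between square planar and tetrahedral, so four ligands adopt the sterically favoured tetrahedral geometry.

tetrahedral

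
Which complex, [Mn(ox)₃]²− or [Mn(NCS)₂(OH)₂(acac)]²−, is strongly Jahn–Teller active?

[Mn(NCS)₂(OH)₂(acac)]²−

[Mn(ox)₃]²−: Each oxalate is −2; balancing the −2 overall charge requires Mn(IV). Group 7 minus oxidation state 4 gives a d³ configuration. The d³ configuration leaves the e_g set evenly filled (or empty) — no strong Jahn–Teller driving force.
[Mn(NCS)₂(OH)₂(acac)]²−: Each isothiocyanate is −1; each hydroxide is −1; each acetylacetonate is −1; balancing the −2 overall charge requires Mn(III). Manganese is a group-7 element; Mn(III) is therefore d⁴. Acetylacetonate, hydroxide, and isothiocyanate are weak-field ligands for a first-row metal, so the complex is high-spin. The t₂g³e_g¹ (high-spin) configuration has an unevenly filled e_g set; the Jahn–Teller theorem predicts a tetragonal distortion (typically axial elongation) to lift the degeneracy.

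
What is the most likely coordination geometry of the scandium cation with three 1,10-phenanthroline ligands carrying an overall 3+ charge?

Ligand charges: 1,10-phenanthroline is neutral. With an overall charge of +3 the scandium centre must be in the +3 oxidation state.
Scandium is a group-3 element; Sc(III) is therefore d⁰.
Counting donor atoms: 3×1,10-phenanthroline (bidentate) → 6 donors. Coordination number = 6.
Six donors around a single metal centre give an octahedral coordination sphere.

octahedral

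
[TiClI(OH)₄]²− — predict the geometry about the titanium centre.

Summing ligand charges against the −2 overall charge gives an oxidation state of +4 for titanium.
Titanium is a group-4 element; Ti(IV) is therefore d⁰.
Coordination number: 6.
Six donors around a single metal centre give an octahedral coordination sphere.

octahedral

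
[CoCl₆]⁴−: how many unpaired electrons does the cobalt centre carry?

Ligand charges: each chloride is −1. With an overall charge of −4 the cobalt centre must be in the +2 oxidation state.
Group 9 minus oxidation state 2 gives a d⁷ configuration.
The spin state decides the count: Chloride is a weak-field ligand for a first-row metal, so the complex is high-spin.
An octahedral high-spin d⁷ ion is t₂g⁵e_g², giving 3 unpaired electrons.

3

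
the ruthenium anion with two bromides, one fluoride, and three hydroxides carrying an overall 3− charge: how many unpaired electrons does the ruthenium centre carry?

1

Each bromide is −1; each fluoride is −1; each hydroxide is −1; balancing the −3 overall charge requires Ru(III).
Ru sits in group 8, so the d-electron count is 8 − 3 = 5.
The spin state decides the count: a 4d ion has a large Δₒ and is invariably low-spin.
An octahedral low-spin d⁵ ion is t₂g⁵e_g⁰, giving 1 unpaired electron.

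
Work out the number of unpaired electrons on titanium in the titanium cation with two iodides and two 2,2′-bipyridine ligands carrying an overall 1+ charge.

Each iodide is −1; 2,2′-bipyridine is neutral; balancing the +1 overall charge requires Ti(III).
Group 4 minus oxidation state 3 gives a d¹ configuration.
Counting donor atoms: 2×iodide (monodentate) → 2 donors; 2×2,2′-bipyridine (bidentate) → 4 donors. Coordination number = 6.
In an octahedral field the d¹ configuration is t₂g¹e_g⁰ (only one arrangement possible), giving 1 unpaired electron.

1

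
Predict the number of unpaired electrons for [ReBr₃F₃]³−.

2 unpaired electrons

Summing ligand charges against the −3 overall charge gives an oxidation state of +3 for rhenium.
Re sits in group 7, so the d-electron count is 7 − 3 = 4.
The spin state decides the count: a 5d ion has a large Δₒ and is invariably low-spin.
An octahedral low-spin d⁴ ion is t₂g⁴e_g⁰, giving 2 unpaired electrons.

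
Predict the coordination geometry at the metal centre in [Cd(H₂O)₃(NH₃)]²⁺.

Summing ligand charges against the +2 overall charge gives an oxidation state of +2 for cadmium.
Group 12 minus oxidation state 2 gives a d¹⁰ configuration.
Coordination number: 4.
A d¹⁰ ion has no crystal-field stabilisation preference between square planar and tetrahedral, so four ligands adopt the sterically favoured tetrahedral geometry.

tetrahedral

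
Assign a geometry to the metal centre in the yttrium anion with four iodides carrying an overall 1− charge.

tetrahedral

Ligand charges: each iodide is −1. With an overall charge of −1 the yttrium centre must be in the +3 oxidation state.
Yttrium is a group-3 element; Y(III) is therefore d⁰.
With 4 monodentate ligands the coordination number is 4.
A d⁰ ion has no crystal-field stabilisation preference between square planar and tetrahedral, so four ligands adopt the sterically favoured tetrahedral geometry.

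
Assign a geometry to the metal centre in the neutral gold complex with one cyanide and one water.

linear

Summing ligand charges against the 0 overall charge gives an oxidation state of +1 for gold.
Group 11 minus oxidation state 1 gives a d¹⁰ configuration.
Coordination number: 2.
A d¹⁰ ion with only two ligands adopts a linear arrangement (sp hybridisation; no CFSE preference).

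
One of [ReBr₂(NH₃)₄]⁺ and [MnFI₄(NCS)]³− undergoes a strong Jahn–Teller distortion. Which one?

[MnFI₄(NCS)]³−

[ReBr₂(NH₃)₄]⁺: Each bromide is −1; ammonia is neutral; balancing the +1 overall charge requires Re(III). Re sits in group 7, so the d-electron count is 7 − 3 = 4. A 5d ion has a large Δₒ and is invariably low-spin. The d⁴ configuration leaves the e_g set evenly filled (or empty) — no strong Jahn–Teller driving force.
[MnFI₄(NCS)]³−: Summing ligand charges against the −3 overall charge gives an oxidation state of +3 for manganese. Manganese is a group-7 element; Mn(III) is therefore d⁴. Fluoride, iodide, and isothiocyanate are weak-field ligands for a first-row metal, so the complex is high-spin. The t₂g³e_g¹ (high-spin) configuration has an unevenly filled e_g set; the Jahn–Teller theorem predicts a tetragonal distortion (typically axial elongation) to lift the degeneracy.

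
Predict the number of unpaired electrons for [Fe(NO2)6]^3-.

Summing ligand charges against the −3 overall charge gives an oxidation state of +3 for iron.
Iron is a group-8 element; Fe(III) is therefore d⁵.
The spin state decides the count: Nitro (N-bound nitrite) is a strong-field ligand (high in the spectrochemical series) for a first-row metal, so the complex is low-spin.
An octahedral low-spin d⁵ ion is t₂g⁵e_g⁰, giving 1 unpaired electron.

1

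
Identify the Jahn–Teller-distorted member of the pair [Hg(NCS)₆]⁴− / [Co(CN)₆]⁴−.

[Hg(NCS)₆]⁴−: Summing ligand charges against the −4 overall charge gives an oxidation state of +2 for mercury. Mercury is a group-12 element; Hg(II) is therefore d¹⁰. The d¹⁰ configuration leaves the e_g set evenly filled (or empty) — no strong Jahn–Teller driving force.
[Co(CN)₆]⁴−: Summing ligand charges against the −4 overall charge gives an oxidation state of +2 for cobalt. Cobalt is a group-9 element; Co(II) is therefore d⁷. Cyanide is a strong-field ligand (high in the spectrochemical series) for a first-row metal, so the complex is low-spin. The t₂g⁶e_g¹ (low-spin) configuration has an unevenly filled e_g set; the Jahn–Teller theorem predicts a tetragonal distortion (typically axial elongation) to lift the degeneracy.

[Co(CN)₆]⁴−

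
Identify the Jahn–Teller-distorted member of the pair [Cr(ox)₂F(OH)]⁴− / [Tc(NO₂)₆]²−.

[Cr(ox)₂F(OH)]⁴−: Summing ligand charges against the −4 overall charge gives an oxidation state of +2 for chromium. Cr sits in group 6, so the d-electron count is 6 − 2 = 4. Fluoride, hydroxide, and oxalate are weak-field ligands for a first-row metal, so the complex is high-spin. The t₂g³e_g¹ (high-spin) configuration has an unevenly filled e_g set; the Jahn–Teller theorem predicts a tetragonal distortion (typically axial elongation) to lift the degeneracy.
[Tc(NO₂)₆]²−: Each nitro (N-bound nitrite) is −1; balancing the −2 overall charge requires Tc(IV). Group 7 minus oxidation state 4 gives a d³ configuration. The d³ configuration leaves the e_g set evenly filled (or empty) — no strong Jahn–Teller driving force.

[Cr(ox)₂F(OH)]⁴−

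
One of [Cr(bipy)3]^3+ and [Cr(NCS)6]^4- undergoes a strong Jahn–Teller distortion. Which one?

[Cr(bipy)3]^3+: 2,2′-bipyridine is neutral; balancing the +3 overall charge requires Cr(III). Group 6 minus oxidation state 3 gives a d³ configuration. The d³ configuration leaves the e_g set evenly filled (or empty) — no strong Jahn–Teller driving force.
[Cr(NCS)6]^4-: Summing ligand charges against the −4 overall charge gives an oxidation state of +2 for chromium. Chromium is a group-6 element; Cr(II) is therefore d⁴. Isothiocyanate is a weak-field ligand for a first-row metal, so the complex is high-spin. The t₂g³e_g¹ (high-spin) configuration has an unevenly filled e_g set; the Jahn–Teller theorem predicts a tetragonal distortion (typically axial elongation) to lift the degeneracy.

[Cr(NCS)6]^4-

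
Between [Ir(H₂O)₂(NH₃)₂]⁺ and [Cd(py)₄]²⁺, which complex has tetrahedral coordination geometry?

[Cd(py)₄]²⁺

For [Ir(H₂O)₂(NH₃)₂]⁺: Summing ligand charges against the +1 overall charge gives an oxidation state of +1 for iridium. Iridium is a group-9 element; Ir(I) is therefore d⁸. A 5d d⁸ ion has a large crystal-field splitting; square planar leaves the high-energy d_{x²−y²} orbital empty and maximises CFSE. → square planar.
For [Cd(py)₄]²⁺: Ligand charges: pyridine is neutral. With an overall charge of +2 the cadmium centre must be in the +2 oxidation state. Cadmium is a group-12 element; Cd(II) is therefore d¹⁰. A d¹⁰ ion has no crystal-field stabilisation preference between square planar and tetrahedral, so four ligands adopt the sterically favoured tetrahedral geometry. → tetrahedral.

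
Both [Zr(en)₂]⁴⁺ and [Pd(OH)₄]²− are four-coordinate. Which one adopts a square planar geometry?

[Pd(OH)₄]²−

For [Zr(en)₂]⁴⁺: Ethylenediamine is neutral; balancing the +4 overall charge requires Zr(IV). Zr sits in group 4, so the d-electron count is 4 − 4 = 0. A d⁰ ion has no crystal-field stabilisation preference between square planar and tetrahedral, so four ligands adopt the sterically favoured tetrahedral geometry. → tetrahedral.
For [Pd(OH)₄]²−: Each hydroxide is −1; balancing the −2 overall charge requires Pd(II). Pd sits in group 10, so the d-electron count is 10 − 2 = 8. A 4d d⁸ ion has a large crystal-field splitting; square planar leaves the high-energy d_{x²−y²} orbital empty and maximises CFSE. → square planar.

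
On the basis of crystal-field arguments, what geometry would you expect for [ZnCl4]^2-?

tetrahedral

Each chloride is −1; balancing the −2 overall charge requires Zn(II).
Zinc is a group-12 element; Zn(II) is therefore d¹⁰.
Coordination number: 4.
A d¹⁰ ion has no crystal-field stabilisation preference between square planar and tetrahedral, so four ligands adopt the sterically favoured tetrahedral geometry.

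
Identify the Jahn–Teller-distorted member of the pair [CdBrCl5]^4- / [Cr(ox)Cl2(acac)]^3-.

[Cr(ox)Cl2(acac)]^3-

[CdBrCl5]^4-: Summing ligand charges against the −4 overall charge gives an oxidation state of +2 for cadmium. Group 12 minus oxidation state 2 gives a d¹⁰ configuration. The d¹⁰ configuration leaves the e_g set evenly filled (or empty) — no strong Jahn–Teller driving force.
[Cr(ox)Cl2(acac)]^3-: Ligand charges: each oxalate is −2; each chloride is −1; each acetylacetonate is −1. With an overall charge of −3 the chromium centre must be in the +2 oxidation state. Group 6 minus oxidation state 2 gives a d⁴ configuration. Acetylacetonate, chloride, and oxalate are weak-field ligands for a first-row metal, so the complex is high-spin. The t₂g³e_g¹ (high-spin) configuration has an unevenly filled e_g set; the Jahn–Teller theorem predicts a tetragonal distortion (typically axial elongation) to lift the degeneracy.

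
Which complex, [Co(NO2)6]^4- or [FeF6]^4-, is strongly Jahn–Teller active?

[Co(NO2)6]^4-

[Co(NO2)6]^4-: Each nitro (N-bound nitrite) is −1; balancing the −4 overall charge requires Co(II). Co sits in group 9, so the d-electron count is 9 − 2 = 7. Nitro (N-bound nitrite) is a strong-field ligand (high in the spectrochemical series) for a first-row metal, so the complex is low-spin. The t₂g⁶e_g¹ (low-spin) configuration has an unevenly filled e_g set; the Jahn–Teller theorem predicts a tetragonal distortion (typically axial elongation) to lift the degeneracy.
[FeF6]^4-: Each fluoride is −1; balancing the −4 overall charge requires Fe(II). Iron is a group-8 element; Fe(II) is therefore d⁶. Fluoride is a weak-field ligand for a first-row metal, so the complex is high-spin. The d⁶ configuration leaves the e_g set evenly filled (or empty) — no strong Jahn–Teller driving force.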